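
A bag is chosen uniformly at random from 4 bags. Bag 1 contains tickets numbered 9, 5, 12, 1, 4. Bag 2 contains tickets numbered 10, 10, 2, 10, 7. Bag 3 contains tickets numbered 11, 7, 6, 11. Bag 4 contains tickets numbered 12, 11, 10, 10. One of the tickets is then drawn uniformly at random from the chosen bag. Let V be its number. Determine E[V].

67/8

E[V | bag 1] = (9+5+12+1+4)/5 = 31/5.
E[V | bag 2] = (10+10+2+10+7)/5 = 39/5.
E[V | bag 3] = (11+7+6+11)/4 = 35/4.
E[V | bag 4] = (12+11+10+10)/4 = 43/4.
E[V] = (1/4)·(31/5) + (1/4)·(39/5) + (1/4)·(35/4) + (1/4)·(43/4) = 67/8.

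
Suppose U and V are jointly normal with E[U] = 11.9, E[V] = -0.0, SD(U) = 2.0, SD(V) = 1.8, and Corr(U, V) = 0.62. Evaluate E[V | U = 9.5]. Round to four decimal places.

-1.3392

For a bivariate normal, E[V | U=x] = μ_V + ρ·(σ_V/σ_U)·(x − μ_U).
E[V | U=9.5] = -0.0 + (0.62)·(1.8/2.0)·(9.5 − (11.9)) = -0.0 + (0.558)·(-2.4) = -1.3392.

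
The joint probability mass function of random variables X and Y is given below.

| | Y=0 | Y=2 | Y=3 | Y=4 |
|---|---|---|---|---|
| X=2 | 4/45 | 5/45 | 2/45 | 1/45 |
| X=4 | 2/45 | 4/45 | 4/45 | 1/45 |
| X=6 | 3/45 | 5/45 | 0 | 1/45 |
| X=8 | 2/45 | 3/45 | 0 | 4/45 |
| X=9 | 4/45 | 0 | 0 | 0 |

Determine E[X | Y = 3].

10/3

P(Y = 3) = 2/15.
Σ X·P over the event = 2·(2/45) + 4·(4/45) = 4/9.
E[X | Y = 3] = (4/9) / (2/15) = 10/3.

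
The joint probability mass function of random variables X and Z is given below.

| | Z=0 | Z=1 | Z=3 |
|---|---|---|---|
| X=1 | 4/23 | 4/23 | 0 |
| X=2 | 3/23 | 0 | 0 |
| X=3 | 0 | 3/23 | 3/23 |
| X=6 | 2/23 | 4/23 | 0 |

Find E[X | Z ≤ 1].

59/20

P(Z ≤ 1) = 20/23.
Σ X·P over the event = 1·(4/23) + 1·(4/23) + 2·(3/23) + 3·(3/23) + 6·(2/23) + 6·(4/23) = 59/23.
E[X | Z ≤ 1] = (59/23) / (20/23) = 59/20.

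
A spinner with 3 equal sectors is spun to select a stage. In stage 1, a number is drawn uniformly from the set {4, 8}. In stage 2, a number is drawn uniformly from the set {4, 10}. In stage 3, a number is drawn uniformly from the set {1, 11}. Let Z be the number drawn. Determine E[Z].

E[Z | stage 1] = (4+8)/2 = 6.
E[Z | stage 2] = (4+10)/2 = 7.
E[Z | stage 3] = (1+11)/2 = 6.
By the law of total expectation,
E[Z] = (1/3)·(6) + (1/3)·(7) + (1/3)·(6) = 19/3.

19/3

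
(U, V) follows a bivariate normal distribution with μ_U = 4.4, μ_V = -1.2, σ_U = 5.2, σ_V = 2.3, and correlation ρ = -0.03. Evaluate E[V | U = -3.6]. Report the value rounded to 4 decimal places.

E[V | U=x] = μ_V + ρ(σ_V/σ_U)(x − μ_U) for jointly normal variables.
E[V | U=-3.6] = -1.2 + (-0.03)·(2.3/5.2)·(-3.6 − (4.4)) = -1.2 + (-0.013269)·(-8) = -1.0938.

-1.0938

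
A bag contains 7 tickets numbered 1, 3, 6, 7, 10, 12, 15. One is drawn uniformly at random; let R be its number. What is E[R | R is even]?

28/3

P(R is even) = 3/7.
Σ over the event: 6·1/7 + 10·1/7 + 12·1/7 = 4.
E[R | R is even] = (4) / (3/7) = 28/3.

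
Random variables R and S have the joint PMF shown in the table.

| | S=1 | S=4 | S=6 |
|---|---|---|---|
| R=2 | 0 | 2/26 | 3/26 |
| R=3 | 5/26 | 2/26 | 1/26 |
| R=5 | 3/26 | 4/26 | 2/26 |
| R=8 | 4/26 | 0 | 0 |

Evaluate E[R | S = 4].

P(S = 4) = 4/13.
Σ R·P over the event = 2·(2/26) + 3·(2/26) + 5·(4/26) = 15/13.
E[R | S = 4] = (15/13) / (4/13) = 15/4.

15/4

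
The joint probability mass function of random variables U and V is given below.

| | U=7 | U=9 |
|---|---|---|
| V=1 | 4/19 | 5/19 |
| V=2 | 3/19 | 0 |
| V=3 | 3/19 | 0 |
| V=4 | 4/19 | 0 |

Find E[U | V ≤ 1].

73/9

P(V ≤ 1) = 9/19.
Σ U·P over the event = 7·(4/19) + 9·(5/19) = 73/19.
E[U | V ≤ 1] = (73/19) / (9/19) = 73/9.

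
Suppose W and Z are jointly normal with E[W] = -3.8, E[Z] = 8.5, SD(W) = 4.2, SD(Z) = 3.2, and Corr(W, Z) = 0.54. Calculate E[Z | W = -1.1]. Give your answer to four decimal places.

For a bivariate normal, E[Z | W=x] = μ_Z + ρ·(σ_Z/σ_W)·(x − μ_W).
E[Z | W=-1.1] = 8.5 + (0.54)·(3.2/4.2)·(-1.1 − (-3.8)) = 8.5 + (0.41143)·(2.7) = 9.6109.

9.6109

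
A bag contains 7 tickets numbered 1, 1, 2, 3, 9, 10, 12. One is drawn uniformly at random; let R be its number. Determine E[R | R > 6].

31/3

P(R > 6) = 3/7.
Σ over the event: 9·1/7 + 10·1/7 + 12·1/7 = 31/7.
E[R | R > 6] = (31/7) / (3/7) = 31/3.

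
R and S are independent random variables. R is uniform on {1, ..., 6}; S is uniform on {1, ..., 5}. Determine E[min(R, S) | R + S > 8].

Outcomes with R + S > 8: (4,5), (5,4), (5,5), (6,3), (6,4), (6,5), each with probability 1/30.
E[min(R, S) | R + S > 8] = (4 + 4 + 5 + 3 + 4 + 5) / 6 = 25/6.

25/6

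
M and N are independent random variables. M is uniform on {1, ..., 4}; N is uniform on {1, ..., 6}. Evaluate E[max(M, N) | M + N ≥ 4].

89/21

P(M + N ≥ 4) = 7/8.
Summing max(M,N)·P(x,y) over outcomes with M + N ≥ 4 gives 89/24.
E[max(M, N) | M + N ≥ 4] = (89/24) / (7/8) = 89/21.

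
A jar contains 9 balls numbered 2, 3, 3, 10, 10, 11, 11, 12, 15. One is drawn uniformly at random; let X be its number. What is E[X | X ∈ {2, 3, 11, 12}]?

P(X ∈ {2, 3, 11, 12}) = 2/3.
Σ over the event: 2·1/9 + 3·2/9 + 11·2/9 + 12·1/9 = 14/3.
E[X | X ∈ {2, 3, 11, 12}] = (14/3) / (2/3) = 7.

7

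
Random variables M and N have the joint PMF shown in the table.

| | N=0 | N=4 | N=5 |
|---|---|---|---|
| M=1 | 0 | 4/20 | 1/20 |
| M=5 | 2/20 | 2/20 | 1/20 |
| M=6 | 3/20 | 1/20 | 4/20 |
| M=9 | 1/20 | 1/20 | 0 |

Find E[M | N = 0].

P(N = 0) = 3/10.
Σ M·P over the event = 5·(2/20) + 6·(3/20) + 9·(1/20) = 37/20.
E[M | N = 0] = (37/20) / (3/10) = 37/6.

37/6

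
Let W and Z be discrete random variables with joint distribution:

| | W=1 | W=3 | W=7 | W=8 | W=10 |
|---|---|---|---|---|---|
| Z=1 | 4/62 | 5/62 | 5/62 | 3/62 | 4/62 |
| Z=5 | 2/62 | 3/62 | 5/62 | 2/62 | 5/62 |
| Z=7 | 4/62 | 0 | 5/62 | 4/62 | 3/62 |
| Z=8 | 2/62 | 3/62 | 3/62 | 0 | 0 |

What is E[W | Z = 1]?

P(Z = 1) = 21/62.
Σ W·P over the event = 1·(4/62) + 3·(5/62) + 7·(5/62) + 8·(3/62) + 10·(4/62) = 59/31.
E[W | Z = 1] = (59/31) / (21/62) = 118/21.

118/21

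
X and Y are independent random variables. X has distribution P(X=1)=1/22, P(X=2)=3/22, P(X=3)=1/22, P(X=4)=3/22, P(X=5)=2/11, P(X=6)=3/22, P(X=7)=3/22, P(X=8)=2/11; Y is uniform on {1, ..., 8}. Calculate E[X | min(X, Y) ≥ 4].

P(min(X, Y) ≥ 4) = 85/176.
Summing X·P(x,y) over outcomes with min(X, Y) ≥ 4 gives 515/176.
E[X | min(X, Y) ≥ 4] = (515/176) / (85/176) = 103/17.

103/17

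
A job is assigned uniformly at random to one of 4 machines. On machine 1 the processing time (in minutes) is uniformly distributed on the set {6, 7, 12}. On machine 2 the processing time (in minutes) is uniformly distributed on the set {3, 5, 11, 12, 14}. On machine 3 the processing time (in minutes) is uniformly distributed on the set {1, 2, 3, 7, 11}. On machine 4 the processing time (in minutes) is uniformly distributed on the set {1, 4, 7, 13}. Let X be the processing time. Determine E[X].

1703/240

E[X | machine 1] = (6+7+12)/3 = 25/3.
E[X | machine 2] = (3+5+11+12+14)/5 = 9.
E[X | machine 3] = (1+2+3+7+11)/5 = 24/5.
E[X | machine 4] = (1+4+7+13)/4 = 25/4.
By the law of total expectation,
E[X] = (1/4)·(25/3) + (1/4)·(9) + (1/4)·(24/5) + (1/4)·(25/4) = 1703/240.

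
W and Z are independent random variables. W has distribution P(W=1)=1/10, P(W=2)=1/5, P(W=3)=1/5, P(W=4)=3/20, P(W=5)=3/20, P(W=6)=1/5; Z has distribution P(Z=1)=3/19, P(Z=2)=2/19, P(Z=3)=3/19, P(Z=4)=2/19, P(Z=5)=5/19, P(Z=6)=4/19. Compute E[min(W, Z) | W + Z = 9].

24/7

P(W + Z = 9) = 49/380.
Summing min(W,Z)·P(x,y) over outcomes with W + Z = 9 gives 42/95.
E[min(W, Z) | W + Z = 9] = (42/95) / (49/380) = 24/7.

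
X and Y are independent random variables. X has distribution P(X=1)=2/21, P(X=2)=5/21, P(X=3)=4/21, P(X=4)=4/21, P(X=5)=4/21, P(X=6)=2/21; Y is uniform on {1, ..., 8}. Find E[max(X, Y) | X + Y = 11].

P(X + Y = 11) = 1/12.
Summing max(X,Y)·P(x,y) over outcomes with X + Y = 11 gives 4/7.
E[max(X, Y) | X + Y = 11] = (4/7) / (1/12) = 48/7.

48/7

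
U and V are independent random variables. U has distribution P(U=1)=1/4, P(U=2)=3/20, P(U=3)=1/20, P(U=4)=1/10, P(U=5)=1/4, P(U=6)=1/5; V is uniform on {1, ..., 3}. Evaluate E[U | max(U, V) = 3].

20/11

P(max(U, V) = 3) = 11/60.
Summing U·P(x,y) over outcomes with max(U, V) = 3 gives 1/3.
E[U | max(U, V) = 3] = (1/3) / (11/60) = 20/11.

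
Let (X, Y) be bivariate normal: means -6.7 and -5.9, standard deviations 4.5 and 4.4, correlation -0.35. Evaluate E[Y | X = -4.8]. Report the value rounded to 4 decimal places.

The regression of Y on X has slope ρ·σ_Y/σ_X and passes through (μ_X, μ_Y).
E[Y | X=-4.8] = -5.9 + (-0.35)·(4.4/4.5)·(-4.8 − (-6.7)) = -5.9 + (-0.34222)·(1.9) = -6.5502.

-6.5502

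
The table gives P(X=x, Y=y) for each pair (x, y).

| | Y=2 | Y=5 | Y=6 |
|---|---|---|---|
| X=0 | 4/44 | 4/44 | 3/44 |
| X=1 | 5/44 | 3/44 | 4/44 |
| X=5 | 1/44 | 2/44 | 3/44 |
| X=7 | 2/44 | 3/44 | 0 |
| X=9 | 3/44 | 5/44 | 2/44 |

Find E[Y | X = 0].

46/11

P(X = 0) = 1/4.
Σ Y·P over the event = 2·(4/44) + 5·(4/44) + 6·(3/44) = 23/22.
E[Y | X = 0] = (23/22) / (1/4) = 46/11.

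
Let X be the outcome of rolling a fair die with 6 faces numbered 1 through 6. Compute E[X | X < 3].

3/2

Given X < 3, X is equally likely to be any of {1, 2}.
E[X | X < 3] = (1 + 2) / 2 = 3/2.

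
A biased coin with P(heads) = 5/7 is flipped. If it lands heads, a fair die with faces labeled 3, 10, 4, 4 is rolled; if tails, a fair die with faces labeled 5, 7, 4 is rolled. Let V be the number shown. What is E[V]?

443/84

E[V | heads] = (3+10+4+4)/4 = 21/4.
E[V | tails] = (5+7+4)/3 = 16/3.
By the law of total expectation,
E[V] = (5/7)·(21/4) + (2/7)·(16/3) = 443/84.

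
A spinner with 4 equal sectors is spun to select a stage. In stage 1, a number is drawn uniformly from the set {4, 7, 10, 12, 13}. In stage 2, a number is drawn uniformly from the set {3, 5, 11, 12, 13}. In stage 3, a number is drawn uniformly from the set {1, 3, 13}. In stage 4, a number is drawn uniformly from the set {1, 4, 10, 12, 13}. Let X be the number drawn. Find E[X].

95/12

E[X | stage 1] = (4+7+10+12+13)/5 = 46/5.
E[X | stage 2] = (3+5+11+12+13)/5 = 44/5.
E[X | stage 3] = (1+3+13)/3 = 17/3.
E[X | stage 4] = (1+4+10+12+13)/5 = 8.
E[X] = (1/4)·(46/5) + (1/4)·(44/5) + (1/4)·(17/3) + (1/4)·(8) = 95/12.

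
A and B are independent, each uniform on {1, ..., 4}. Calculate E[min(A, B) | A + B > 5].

17/6

Outcomes with A + B > 5: (2,4), (3,3), (3,4), (4,2), (4,3), (4,4), each with probability 1/16.
E[min(A, B) | A + B > 5] = (2 + 3 + 3 + 2 + 3 + 4) / 6 = 17/6.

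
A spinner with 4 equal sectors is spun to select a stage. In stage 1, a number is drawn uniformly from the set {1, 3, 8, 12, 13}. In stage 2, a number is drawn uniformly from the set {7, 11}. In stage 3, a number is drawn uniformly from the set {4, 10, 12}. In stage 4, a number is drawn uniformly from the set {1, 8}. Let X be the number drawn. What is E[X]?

E[X | stage 1] = (1+3+8+12+13)/5 = 37/5.
E[X | stage 2] = (7+11)/2 = 9.
E[X | stage 3] = (4+10+12)/3 = 26/3.
E[X | stage 4] = (1+8)/2 = 9/2.
By the law of total expectation,
E[X] = (1/4)·(37/5) + (1/4)·(9) + (1/4)·(26/3) + (1/4)·(9/2) = 887/120.

887/120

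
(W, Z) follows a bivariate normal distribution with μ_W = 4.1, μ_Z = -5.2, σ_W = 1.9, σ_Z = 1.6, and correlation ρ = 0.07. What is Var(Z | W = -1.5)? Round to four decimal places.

2.5475

Var(Z | W=x) = (1 − ρ²)·σ_Z².
Var(Z | W=-1.5) = (1.6)²·(1 − (0.07)²) = 2.56·0.9951 = 2.5475.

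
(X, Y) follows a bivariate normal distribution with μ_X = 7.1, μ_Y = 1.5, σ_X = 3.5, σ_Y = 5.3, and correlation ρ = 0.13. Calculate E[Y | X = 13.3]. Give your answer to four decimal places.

The regression of Y on X has slope ρ·σ_Y/σ_X and passes through (μ_X, μ_Y).
E[Y | X=13.3] = 1.5 + (0.13)·(5.3/3.5)·(13.3 − (7.1)) = 1.5 + (0.19686)·(6.2) = 2.7205.

2.7205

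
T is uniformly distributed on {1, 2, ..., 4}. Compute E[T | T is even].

Given T is even, T is equally likely to be any of {2, 4}.
E[T | T is even] = (2 + 4) / 2 = 3.

3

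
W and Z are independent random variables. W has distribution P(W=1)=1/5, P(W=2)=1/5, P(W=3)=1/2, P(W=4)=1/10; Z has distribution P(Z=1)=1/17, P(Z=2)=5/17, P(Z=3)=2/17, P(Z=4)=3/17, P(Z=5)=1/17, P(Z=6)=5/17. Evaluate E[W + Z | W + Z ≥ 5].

P(W + Z ≥ 5) = 137/170.
Summing (W+Z)·P(x,y) over outcomes with W + Z ≥ 5 gives 949/170.
E[W + Z | W + Z ≥ 5] = (949/170) / (137/170) = 949/137.

949/137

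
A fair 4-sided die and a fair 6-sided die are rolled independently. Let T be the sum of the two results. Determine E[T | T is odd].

6

P(T is odd) = 1/2.
Σ over the event: 3·1/12 + 5·1/6 + 7·1/6 + 9·1/12 = 3.
E[T | T is odd] = (3) / (1/2) = 6.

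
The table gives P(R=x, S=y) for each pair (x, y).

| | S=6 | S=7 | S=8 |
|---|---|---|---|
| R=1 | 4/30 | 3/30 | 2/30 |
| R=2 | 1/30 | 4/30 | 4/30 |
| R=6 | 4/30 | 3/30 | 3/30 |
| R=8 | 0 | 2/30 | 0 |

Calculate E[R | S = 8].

28/9

P(S = 8) = 3/10.
Σ R·P over the event = 1·(2/30) + 2·(4/30) + 6·(3/30) = 14/15.
E[R | S = 8] = (14/15) / (3/10) = 28/9.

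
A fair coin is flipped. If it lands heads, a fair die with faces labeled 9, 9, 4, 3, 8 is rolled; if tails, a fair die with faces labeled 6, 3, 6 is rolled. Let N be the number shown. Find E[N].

E[N | heads] = (9+9+4+3+8)/5 = 33/5.
E[N | tails] = (6+3+6)/3 = 5.
By the law of total expectation,
E[N] = (1/2)·(33/5) + (1/2)·(5) = 29/5.

29/5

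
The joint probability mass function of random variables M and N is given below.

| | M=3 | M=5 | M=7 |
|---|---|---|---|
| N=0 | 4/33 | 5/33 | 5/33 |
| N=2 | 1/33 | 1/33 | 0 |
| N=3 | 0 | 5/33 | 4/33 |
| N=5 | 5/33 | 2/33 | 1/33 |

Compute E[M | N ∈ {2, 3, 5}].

93/19

P(N ∈ {2, 3, 5}) = 19/33.
Σ M·P over the event = 3·(1/33) + 3·(5/33) + 5·(1/33) + 5·(5/33) + 5·(2/33) + 7·(4/33) + 7·(1/33) = 31/11.
E[M | N ∈ {2, 3, 5}] = (31/11) / (19/33) = 93/19.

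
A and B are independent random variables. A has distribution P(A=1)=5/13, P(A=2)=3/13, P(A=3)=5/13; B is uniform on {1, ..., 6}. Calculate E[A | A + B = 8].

21/8

P(A + B = 8) = 4/39.
Summing A·P(x,y) over outcomes with A + B = 8 gives 7/26.
E[A | A + B = 8] = (7/26) / (4/39) = 21/8.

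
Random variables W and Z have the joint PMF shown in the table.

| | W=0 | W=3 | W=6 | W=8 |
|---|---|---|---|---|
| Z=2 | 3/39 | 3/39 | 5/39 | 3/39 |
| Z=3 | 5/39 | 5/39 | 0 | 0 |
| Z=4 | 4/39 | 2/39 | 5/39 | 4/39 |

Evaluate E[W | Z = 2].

9/2

P(Z = 2) = 14/39.
Summing W·P(W=x,Z=y) over the conditioning event gives 21/13.
E[W | Z = 2] = (21/13) / (14/39) = 9/2.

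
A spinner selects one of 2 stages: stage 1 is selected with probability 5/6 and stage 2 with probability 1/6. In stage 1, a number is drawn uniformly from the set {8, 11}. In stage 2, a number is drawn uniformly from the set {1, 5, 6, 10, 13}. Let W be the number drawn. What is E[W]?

109/12

E[W | stage 1] = (8+11)/2 = 19/2.
E[W | stage 2] = (1+5+6+10+13)/5 = 7.
By the law of total expectation,
E[W] = (5/6)·(19/2) + (1/6)·(7) = 109/12.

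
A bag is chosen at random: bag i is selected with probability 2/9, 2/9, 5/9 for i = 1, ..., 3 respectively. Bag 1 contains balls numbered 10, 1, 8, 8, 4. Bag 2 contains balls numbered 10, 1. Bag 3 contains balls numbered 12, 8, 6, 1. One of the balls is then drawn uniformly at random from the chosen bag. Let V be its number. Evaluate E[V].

E[V | bag 1] = (10+1+8+8+4)/5 = 31/5.
E[V | bag 2] = (10+1)/2 = 11/2.
E[V | bag 3] = (12+8+6+1)/4 = 27/4.
By the law of total expectation,
E[V] = (2/9)·(31/5) + (2/9)·(11/2) + (5/9)·(27/4) = 127/20.

127/20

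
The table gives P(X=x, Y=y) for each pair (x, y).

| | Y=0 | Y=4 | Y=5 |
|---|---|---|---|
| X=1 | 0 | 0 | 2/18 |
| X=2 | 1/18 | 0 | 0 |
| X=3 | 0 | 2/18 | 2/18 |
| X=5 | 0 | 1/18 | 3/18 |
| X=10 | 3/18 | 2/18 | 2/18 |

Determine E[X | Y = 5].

P(Y = 5) = 1/2.
Summing X·P(X=x,Y=y) over the conditioning event gives 43/18.
E[X | Y = 5] = (43/18) / (1/2) = 43/9.

43/9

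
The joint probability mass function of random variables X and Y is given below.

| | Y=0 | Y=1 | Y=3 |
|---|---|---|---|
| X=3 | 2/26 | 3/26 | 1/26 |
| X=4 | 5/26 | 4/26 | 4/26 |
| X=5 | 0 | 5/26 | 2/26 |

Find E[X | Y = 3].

P(Y = 3) = 7/26.
Σ X·P over the event = 3·(1/26) + 4·(4/26) + 5·(2/26) = 29/26.
E[X | Y = 3] = (29/26) / (7/26) = 29/7.

29/7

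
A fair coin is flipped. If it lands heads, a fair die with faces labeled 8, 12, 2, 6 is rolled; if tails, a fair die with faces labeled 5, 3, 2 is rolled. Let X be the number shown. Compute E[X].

31/6

E[X | heads] = (8+12+2+6)/4 = 7.
E[X | tails] = (5+3+2)/3 = 10/3.
E[X] = (1/2)·(7) + (1/2)·(10/3) = 31/6.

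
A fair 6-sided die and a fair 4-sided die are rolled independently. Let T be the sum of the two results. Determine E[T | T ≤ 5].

4

P(T ≤ 5) = 5/12.
Σ over the event: 2·1/24 + 3·1/12 + 4·1/8 + 5·1/6 = 5/3.
E[T | T ≤ 5] = (5/3) / (5/12) = 4.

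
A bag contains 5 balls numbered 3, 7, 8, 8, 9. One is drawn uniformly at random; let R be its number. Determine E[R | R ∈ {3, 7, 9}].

19/3

P(R ∈ {3, 7, 9}) = 3/5.
Σ over the event: 3·1/5 + 7·1/5 + 9·1/5 = 19/5.
E[R | R ∈ {3, 7, 9}] = (19/5) / (3/5) = 19/3.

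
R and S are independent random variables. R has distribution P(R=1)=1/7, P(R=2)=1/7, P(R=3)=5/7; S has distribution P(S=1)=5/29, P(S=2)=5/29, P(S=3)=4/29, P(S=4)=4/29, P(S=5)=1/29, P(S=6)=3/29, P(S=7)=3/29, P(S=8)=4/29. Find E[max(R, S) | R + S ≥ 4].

222/47

P(R + S ≥ 4) = 188/203.
Summing max(R,S)·P(x,y) over outcomes with R + S ≥ 4 gives 888/203.
E[max(R, S) | R + S ≥ 4] = (888/203) / (188/203) = 222/47.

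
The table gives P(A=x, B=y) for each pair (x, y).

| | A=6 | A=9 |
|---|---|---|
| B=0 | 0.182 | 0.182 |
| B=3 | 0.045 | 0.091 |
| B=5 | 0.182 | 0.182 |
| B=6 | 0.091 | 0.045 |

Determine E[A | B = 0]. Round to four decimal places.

7.5000

P(B = 0) = 0.364.
Σ A·P over the event = 6·(0.182) + 9·(0.182) = 2.730.
E[A | B = 0] = (2.730) / (0.364) = 7.5000.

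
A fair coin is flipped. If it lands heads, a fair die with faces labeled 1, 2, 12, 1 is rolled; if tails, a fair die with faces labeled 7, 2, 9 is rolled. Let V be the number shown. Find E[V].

E[V | heads] = (1+2+12+1)/4 = 4.
E[V | tails] = (7+2+9)/3 = 6.
By the law of total expectation,
E[V] = (1/2)·(4) + (1/2)·(6) = 5.

5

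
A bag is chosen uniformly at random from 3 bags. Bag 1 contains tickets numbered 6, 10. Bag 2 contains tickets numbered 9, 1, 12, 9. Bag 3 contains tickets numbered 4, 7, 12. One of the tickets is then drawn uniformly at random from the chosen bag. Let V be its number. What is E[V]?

281/36

E[V | bag 1] = (6+10)/2 = 8.
E[V | bag 2] = (9+1+12+9)/4 = 31/4.
E[V | bag 3] = (4+7+12)/3 = 23/3.
E[V] = (1/3)·(8) + (1/3)·(31/4) + (1/3)·(23/3) = 281/36.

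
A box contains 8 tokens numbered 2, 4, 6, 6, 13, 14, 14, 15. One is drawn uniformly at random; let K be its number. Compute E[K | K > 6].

P(K > 6) = 1/2.
Σ over the event: 13·1/8 + 14·1/4 + 15·1/8 = 7.
E[K | K > 6] = (7) / (1/2) = 14.

14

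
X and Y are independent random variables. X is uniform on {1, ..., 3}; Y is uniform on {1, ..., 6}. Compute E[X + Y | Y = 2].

P(Y = 2) = 1/6.
Summing (X+Y)·P(x,y) over outcomes with Y = 2 gives 2/3.
E[X + Y | Y = 2] = (2/3) / (1/6) = 4.

4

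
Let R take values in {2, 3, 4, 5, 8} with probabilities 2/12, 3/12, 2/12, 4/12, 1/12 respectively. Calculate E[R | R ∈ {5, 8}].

P(R ∈ {5, 8}) = 5/12.
Σ over the event: 5·1/3 + 8·1/12 = 7/3.
E[R | R ∈ {5, 8}] = (7/3) / (5/12) = 28/5.

28/5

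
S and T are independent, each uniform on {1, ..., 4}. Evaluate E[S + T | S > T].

Outcomes with S > T: (2,1), (3,1), (3,2), (4,1), (4,2), (4,3), each with probability 1/16.
E[S + T | S > T] = (3 + 4 + 5 + 5 + 6 + 7) / 6 = 5.

5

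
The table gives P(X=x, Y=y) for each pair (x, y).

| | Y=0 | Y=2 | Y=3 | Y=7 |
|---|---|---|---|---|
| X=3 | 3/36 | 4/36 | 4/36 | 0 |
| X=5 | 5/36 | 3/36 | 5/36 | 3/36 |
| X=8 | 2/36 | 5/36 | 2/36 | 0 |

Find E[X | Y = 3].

53/11

P(Y = 3) = 11/36.
Σ X·P over the event = 3·(4/36) + 5·(5/36) + 8·(2/36) = 53/36.
E[X | Y = 3] = (53/36) / (11/36) = 53/11.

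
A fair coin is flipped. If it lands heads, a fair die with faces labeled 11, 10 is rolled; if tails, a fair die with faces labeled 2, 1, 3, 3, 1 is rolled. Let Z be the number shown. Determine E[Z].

E[Z | heads] = (11+10)/2 = 21/2.
E[Z | tails] = (2+1+3+3+1)/5 = 2.
E[Z] = (1/2)·(21/2) + (1/2)·(2) = 25/4.

25/4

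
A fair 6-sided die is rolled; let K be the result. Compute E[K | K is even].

Given K is even, K is equally likely to be any of {2, 4, 6}.
E[K | K is even] = (2 + 4 + 6) / 3 = 4.

4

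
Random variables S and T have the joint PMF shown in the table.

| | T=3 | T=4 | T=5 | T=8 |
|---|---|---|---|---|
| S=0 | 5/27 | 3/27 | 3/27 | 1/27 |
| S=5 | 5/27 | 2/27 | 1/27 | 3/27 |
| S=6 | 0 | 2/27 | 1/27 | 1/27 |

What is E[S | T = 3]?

5/2

P(T = 3) = 10/27.
Σ S·P over the event = 0·(5/27) + 5·(5/27) = 25/27.
E[S | T = 3] = (25/27) / (10/27) = 5/2.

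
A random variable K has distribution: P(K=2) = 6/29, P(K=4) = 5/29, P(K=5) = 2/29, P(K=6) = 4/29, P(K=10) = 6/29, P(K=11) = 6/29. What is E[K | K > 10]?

P(K > 10) = 6/29.
Σ over the event: 11·6/29 = 66/29.
E[K | K > 10] = (66/29) / (6/29) = 11.

11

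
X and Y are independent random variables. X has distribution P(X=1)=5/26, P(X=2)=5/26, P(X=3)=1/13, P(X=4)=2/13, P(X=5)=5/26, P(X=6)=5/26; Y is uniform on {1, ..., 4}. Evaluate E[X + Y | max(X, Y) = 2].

10/3

P(max(X, Y) = 2) = 15/104.
Summing (X+Y)·P(x,y) over outcomes with max(X, Y) = 2 gives 25/52.
E[X + Y | max(X, Y) = 2] = (25/52) / (15/104) = 10/3.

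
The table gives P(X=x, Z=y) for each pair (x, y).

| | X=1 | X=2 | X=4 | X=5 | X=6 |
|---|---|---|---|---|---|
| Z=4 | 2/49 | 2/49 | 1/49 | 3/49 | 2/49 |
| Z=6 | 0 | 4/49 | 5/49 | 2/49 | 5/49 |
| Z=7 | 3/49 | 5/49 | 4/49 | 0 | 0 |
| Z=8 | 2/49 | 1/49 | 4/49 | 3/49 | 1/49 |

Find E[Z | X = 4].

47/7

P(X = 4) = 2/7.
Σ Z·P over the event = 4·(1/49) + 6·(5/49) + 7·(4/49) + 8·(4/49) = 94/49.
E[Z | X = 4] = (94/49) / (2/7) = 47/7.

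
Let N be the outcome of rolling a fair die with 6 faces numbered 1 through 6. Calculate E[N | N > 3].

5

Given N > 3, N is equally likely to be any of {4, 5, 6}.
E[N | N > 3] = (4 + 5 + 6) / 3 = 5.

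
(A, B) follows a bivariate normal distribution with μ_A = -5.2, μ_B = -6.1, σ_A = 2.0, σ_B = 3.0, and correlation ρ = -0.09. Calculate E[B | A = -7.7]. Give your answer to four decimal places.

For a bivariate normal, E[B | A=x] = μ_B + ρ·(σ_B/σ_A)·(x − μ_A).
E[B | A=-7.7] = -6.1 + (-0.09)·(3.0/2.0)·(-7.7 − (-5.2)) = -6.1 + (-0.135)·(-2.5) = -5.7625.

-5.7625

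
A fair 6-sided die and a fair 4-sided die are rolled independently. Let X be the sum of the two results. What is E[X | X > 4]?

62/9

P(X > 4) = 3/4.
Σ over the event: 5·1/6 + 6·1/6 + 7·1/6 + 8·1/8 + 9·1/12 + 10·1/24 = 31/6.
E[X | X > 4] = (31/6) / (3/4) = 62/9.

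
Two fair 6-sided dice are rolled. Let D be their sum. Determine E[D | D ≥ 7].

P(D ≥ 7) = 7/12.
Σ over the event: 7·1/6 + 8·5/36 + 9·1/9 + 10·1/12 + 11·1/18 + 12·1/36 = 91/18.
E[D | D ≥ 7] = (91/18) / (7/12) = 26/3.

26/3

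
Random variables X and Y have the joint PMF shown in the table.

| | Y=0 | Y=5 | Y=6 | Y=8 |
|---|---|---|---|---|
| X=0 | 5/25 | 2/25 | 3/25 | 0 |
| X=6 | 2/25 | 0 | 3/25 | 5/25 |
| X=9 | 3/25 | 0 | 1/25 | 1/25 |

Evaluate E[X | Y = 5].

P(Y = 5) = 2/25.
Σ X·P over the event = 0·(2/25) = 0.
E[X | Y = 5] = (0) / (2/25) = 0.

0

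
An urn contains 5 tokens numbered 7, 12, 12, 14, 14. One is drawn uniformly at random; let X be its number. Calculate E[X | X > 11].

13

P(X > 11) = 4/5.
Σ over the event: 12·2/5 + 14·2/5 = 52/5.
E[X | X > 11] = (52/5) / (4/5) = 13.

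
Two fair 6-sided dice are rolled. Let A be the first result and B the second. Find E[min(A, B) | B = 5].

10/3

P(B = 5) = 1/6.
Summing min(A,B)·P(x,y) over outcomes with B = 5 gives 5/9.
E[min(A, B) | B = 5] = (5/9) / (1/6) = 10/3.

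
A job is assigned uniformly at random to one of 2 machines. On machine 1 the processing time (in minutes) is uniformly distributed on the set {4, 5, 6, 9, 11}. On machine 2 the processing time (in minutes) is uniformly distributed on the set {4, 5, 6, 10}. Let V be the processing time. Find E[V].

E[V | machine 1] = (4+5+6+9+11)/5 = 7.
E[V | machine 2] = (4+5+6+10)/4 = 25/4.
By the law of total expectation,
E[V] = (1/2)·(7) + (1/2)·(25/4) = 53/8.

53/8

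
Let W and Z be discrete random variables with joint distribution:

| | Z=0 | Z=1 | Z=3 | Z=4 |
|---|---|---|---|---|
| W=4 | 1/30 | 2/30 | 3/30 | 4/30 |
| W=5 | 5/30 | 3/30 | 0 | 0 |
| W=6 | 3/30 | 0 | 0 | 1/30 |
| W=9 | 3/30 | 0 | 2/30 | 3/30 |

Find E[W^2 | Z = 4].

343/8

P(Z = 4) = 4/15.
Σ W^2·P over the event = 16·(4/30) + 36·(1/30) + 81·(3/30) = 343/30.
E[W^2 | Z = 4] = (343/30) / (4/15) = 343/8.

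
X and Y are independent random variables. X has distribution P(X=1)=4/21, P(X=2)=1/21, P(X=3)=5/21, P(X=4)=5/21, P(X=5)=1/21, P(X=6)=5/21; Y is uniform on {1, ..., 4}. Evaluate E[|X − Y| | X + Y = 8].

2

P(X + Y = 8) = 11/84.
Summing |X−Y|·P(x,y) over outcomes with X + Y = 8 gives 11/42.
E[|X − Y| | X + Y = 8] = (11/42) / (11/84) = 2.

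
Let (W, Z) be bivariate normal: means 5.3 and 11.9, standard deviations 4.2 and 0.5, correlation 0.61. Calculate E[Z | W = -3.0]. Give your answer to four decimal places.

11.2973

For a bivariate normal, E[Z | W=x] = μ_Z + ρ·(σ_Z/σ_W)·(x − μ_W).
E[Z | W=-3.0] = 11.9 + (0.61)·(0.5/4.2)·(-3.0 − (5.3)) = 11.9 + (0.072619)·(-8.3) = 11.2973.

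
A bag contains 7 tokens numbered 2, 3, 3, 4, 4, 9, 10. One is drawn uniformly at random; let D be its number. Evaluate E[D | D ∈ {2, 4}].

P(D ∈ {2, 4}) = 3/7.
Σ over the event: 2·1/7 + 4·2/7 = 10/7.
E[D | D ∈ {2, 4}] = (10/7) / (3/7) = 10/3.

10/3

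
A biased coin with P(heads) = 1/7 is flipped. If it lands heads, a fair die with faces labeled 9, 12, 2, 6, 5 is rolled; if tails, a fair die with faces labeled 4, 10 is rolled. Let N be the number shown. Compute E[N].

244/35

E[N | heads] = (9+12+2+6+5)/5 = 34/5.
E[N | tails] = (4+10)/2 = 7.
By the law of total expectation,
E[N] = (1/7)·(34/5) + (6/7)·(7) = 244/35.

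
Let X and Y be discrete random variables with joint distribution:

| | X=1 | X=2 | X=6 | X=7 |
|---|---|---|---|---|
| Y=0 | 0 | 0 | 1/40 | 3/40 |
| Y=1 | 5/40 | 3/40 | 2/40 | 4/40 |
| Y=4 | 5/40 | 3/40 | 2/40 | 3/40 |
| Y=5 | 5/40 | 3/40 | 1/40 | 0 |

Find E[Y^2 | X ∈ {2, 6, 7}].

P(X ∈ {2, 6, 7}) = 5/8.
Summing Y^2·P(X=x,Y=y) over the conditioning event gives 237/40.
E[Y^2 | X ∈ {2, 6, 7}] = (237/40) / (5/8) = 237/25.

237/25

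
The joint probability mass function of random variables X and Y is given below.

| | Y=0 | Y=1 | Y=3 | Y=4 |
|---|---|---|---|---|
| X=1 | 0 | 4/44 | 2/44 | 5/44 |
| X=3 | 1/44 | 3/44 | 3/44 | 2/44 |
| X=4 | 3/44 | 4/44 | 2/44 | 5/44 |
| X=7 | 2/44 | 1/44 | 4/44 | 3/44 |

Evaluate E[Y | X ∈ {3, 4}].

P(X ∈ {3, 4}) = 23/44.
Σ Y·P over the event = 0·(1/44) + 1·(3/44) + 3·(3/44) + 4·(2/44) + 0·(3/44) + 1·(4/44) + 3·(2/44) + 4·(5/44) = 25/22.
E[Y | X ∈ {3, 4}] = (25/22) / (23/44) = 50/23.

50/23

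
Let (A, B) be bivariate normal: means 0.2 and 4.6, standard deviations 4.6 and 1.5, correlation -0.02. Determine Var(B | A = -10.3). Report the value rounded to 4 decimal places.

Var(B | A=x) = (1 − ρ²)·σ_B².
Var(B | A=-10.3) = (1.5)²·(1 − (-0.02)²) = 2.25·0.9996 = 2.2491.

2.2491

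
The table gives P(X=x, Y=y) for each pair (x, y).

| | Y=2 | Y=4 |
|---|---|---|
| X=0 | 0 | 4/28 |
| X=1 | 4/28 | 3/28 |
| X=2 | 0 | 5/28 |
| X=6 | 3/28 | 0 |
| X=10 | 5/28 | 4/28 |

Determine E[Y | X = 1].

P(X = 1) = 1/4.
Σ Y·P over the event = 2·(4/28) + 4·(3/28) = 5/7.
E[Y | X = 1] = (5/7) / (1/4) = 20/7.

20/7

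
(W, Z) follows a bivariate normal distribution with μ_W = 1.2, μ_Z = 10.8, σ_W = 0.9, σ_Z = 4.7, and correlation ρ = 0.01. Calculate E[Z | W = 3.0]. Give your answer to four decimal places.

For a bivariate normal, E[Z | W=x] = μ_Z + ρ·(σ_Z/σ_W)·(x − μ_W).
E[Z | W=3.0] = 10.8 + (0.01)·(4.7/0.9)·(3.0 − (1.2)) = 10.8 + (0.052222)·(1.8) = 10.8940.

10.8940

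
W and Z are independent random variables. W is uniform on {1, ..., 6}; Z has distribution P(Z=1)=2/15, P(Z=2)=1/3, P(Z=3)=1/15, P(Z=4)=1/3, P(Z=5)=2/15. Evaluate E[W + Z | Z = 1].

P(Z = 1) = 2/15.
Summing (W+Z)·P(x,y) over outcomes with Z = 1 gives 3/5.
E[W + Z | Z = 1] = (3/5) / (2/15) = 9/2.

9/2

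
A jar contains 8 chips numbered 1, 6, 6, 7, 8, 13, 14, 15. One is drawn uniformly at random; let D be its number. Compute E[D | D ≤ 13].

41/6

P(D ≤ 13) = 3/4.
Σ over the event: 1·1/8 + 6·1/4 + 7·1/8 + 8·1/8 + 13·1/8 = 41/8.
E[D | D ≤ 13] = (41/8) / (3/4) = 41/6.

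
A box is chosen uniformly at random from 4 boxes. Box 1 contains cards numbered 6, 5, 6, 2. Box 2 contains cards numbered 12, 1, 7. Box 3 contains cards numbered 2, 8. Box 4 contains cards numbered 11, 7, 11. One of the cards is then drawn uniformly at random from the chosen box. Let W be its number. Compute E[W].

E[W | box 1] = (6+5+6+2)/4 = 19/4.
E[W | box 2] = (12+1+7)/3 = 20/3.
E[W | box 3] = (2+8)/2 = 5.
E[W | box 4] = (11+7+11)/3 = 29/3.
By the law of total expectation,
E[W] = (1/4)·(19/4) + (1/4)·(20/3) + (1/4)·(5) + (1/4)·(29/3) = 313/48.

313/48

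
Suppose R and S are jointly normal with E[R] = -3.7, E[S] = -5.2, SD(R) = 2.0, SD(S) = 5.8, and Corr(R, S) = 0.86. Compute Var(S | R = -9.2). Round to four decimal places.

8.7599

Var(S | R=x) = (1 − ρ²)·σ_S².
Var(S | R=-9.2) = (5.8)²·(1 − (0.86)²) = 33.64·0.2604 = 8.7599.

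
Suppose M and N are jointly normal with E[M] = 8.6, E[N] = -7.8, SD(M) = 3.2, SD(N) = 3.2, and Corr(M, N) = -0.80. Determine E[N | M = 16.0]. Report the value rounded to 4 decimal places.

-13.7200

The regression of N on M has slope ρ·σ_N/σ_M and passes through (μ_M, μ_N).
E[N | M=16.0] = -7.8 + (-0.80)·(3.2/3.2)·(16.0 − (8.6)) = -7.8 + (-0.8)·(7.4) = -13.7200.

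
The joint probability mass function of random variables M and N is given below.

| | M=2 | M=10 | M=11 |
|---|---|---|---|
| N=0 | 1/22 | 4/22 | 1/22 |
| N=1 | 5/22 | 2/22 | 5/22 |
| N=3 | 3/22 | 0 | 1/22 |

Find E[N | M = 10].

1/3

P(M = 10) = 3/11.
Σ N·P over the event = 0·(4/22) + 1·(2/22) = 1/11.
E[N | M = 10] = (1/11) / (3/11) = 1/3.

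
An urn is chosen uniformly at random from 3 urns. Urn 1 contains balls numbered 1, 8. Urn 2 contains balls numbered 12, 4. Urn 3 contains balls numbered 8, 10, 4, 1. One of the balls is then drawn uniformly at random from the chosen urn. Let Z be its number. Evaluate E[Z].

73/12

E[Z | urn 1] = (1+8)/2 = 9/2.
E[Z | urn 2] = (12+4)/2 = 8.
E[Z | urn 3] = (8+10+4+1)/4 = 23/4.
E[Z] = (1/3)·(9/2) + (1/3)·(8) + (1/3)·(23/4) = 73/12.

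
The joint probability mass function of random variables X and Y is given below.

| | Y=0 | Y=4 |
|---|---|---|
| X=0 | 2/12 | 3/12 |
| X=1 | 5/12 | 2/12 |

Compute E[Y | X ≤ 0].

P(X ≤ 0) = 5/12.
Σ Y·P over the event = 0·(2/12) + 4·(3/12) = 1.
E[Y | X ≤ 0] = (1) / (5/12) = 12/5.

12/5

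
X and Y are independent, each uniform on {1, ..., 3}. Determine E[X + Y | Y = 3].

5

P(Y = 3) = 1/3.
Summing (X+Y)·P(x,y) over outcomes with Y = 3 gives 5/3.
E[X + Y | Y = 3] = (5/3) / (1/3) = 5.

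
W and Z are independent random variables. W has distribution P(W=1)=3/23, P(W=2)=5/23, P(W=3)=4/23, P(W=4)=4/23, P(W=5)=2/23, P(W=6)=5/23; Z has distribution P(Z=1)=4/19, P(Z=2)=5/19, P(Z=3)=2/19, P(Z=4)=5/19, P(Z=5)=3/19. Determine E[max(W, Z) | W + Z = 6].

P(W + Z = 6) = 70/437.
Summing max(W,Z)·P(x,y) over outcomes with W + Z = 6 gives 289/437.
E[max(W, Z) | W + Z = 6] = (289/437) / (70/437) = 289/70.

289/70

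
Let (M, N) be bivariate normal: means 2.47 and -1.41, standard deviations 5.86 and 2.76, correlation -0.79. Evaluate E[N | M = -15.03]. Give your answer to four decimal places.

The regression of N on M has slope ρ·σ_N/σ_M and passes through (μ_M, μ_N).
E[N | M=-15.03] = -1.41 + (-0.79)·(2.76/5.86)·(-15.03 − (2.47)) = -1.41 + (-0.37208)·(-17.5) = 5.1014.

5.1014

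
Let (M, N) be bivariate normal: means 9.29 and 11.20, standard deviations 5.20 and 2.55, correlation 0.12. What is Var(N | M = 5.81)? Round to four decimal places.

Var(N | M=x) = (1 − ρ²)·σ_N².
Var(N | M=5.81) = (2.55)²·(1 − (0.12)²) = 6.5025·0.9856 = 6.4089.

6.4089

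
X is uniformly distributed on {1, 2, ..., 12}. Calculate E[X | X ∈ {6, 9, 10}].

P(X ∈ {6, 9, 10}) = 1/4.
Σ over the event: 6·1/12 + 9·1/12 + 10·1/12 = 25/12.
E[X | X ∈ {6, 9, 10}] = (25/12) / (1/4) = 25/3.

25/3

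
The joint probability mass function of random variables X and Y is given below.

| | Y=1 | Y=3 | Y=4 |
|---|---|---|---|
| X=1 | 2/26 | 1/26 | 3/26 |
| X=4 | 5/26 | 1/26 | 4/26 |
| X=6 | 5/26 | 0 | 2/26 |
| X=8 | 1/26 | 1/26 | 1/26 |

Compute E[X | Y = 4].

P(Y = 4) = 5/13.
Σ X·P over the event = 1·(3/26) + 4·(4/26) + 6·(2/26) + 8·(1/26) = 3/2.
E[X | Y = 4] = (3/2) / (5/13) = 39/10.

39/10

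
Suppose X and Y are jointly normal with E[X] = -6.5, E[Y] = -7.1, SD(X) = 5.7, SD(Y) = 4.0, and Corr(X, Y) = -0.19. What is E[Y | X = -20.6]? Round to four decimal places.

The regression of Y on X has slope ρ·σ_Y/σ_X and passes through (μ_X, μ_Y).
E[Y | X=-20.6] = -7.1 + (-0.19)·(4.0/5.7)·(-20.6 − (-6.5)) = -7.1 + (-0.13333)·(-14.1) = -5.2200.

-5.2200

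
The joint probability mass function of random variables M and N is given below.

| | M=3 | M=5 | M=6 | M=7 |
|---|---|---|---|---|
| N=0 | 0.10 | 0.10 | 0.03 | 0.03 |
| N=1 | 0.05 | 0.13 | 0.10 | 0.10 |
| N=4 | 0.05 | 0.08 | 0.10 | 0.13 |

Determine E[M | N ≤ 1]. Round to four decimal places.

P(N ≤ 1) = 0.64.
Summing M·P(M=x,N=y) over the conditioning event gives 3.29.
E[M | N ≤ 1] = (3.29) / (0.64) = 5.1406.

5.1406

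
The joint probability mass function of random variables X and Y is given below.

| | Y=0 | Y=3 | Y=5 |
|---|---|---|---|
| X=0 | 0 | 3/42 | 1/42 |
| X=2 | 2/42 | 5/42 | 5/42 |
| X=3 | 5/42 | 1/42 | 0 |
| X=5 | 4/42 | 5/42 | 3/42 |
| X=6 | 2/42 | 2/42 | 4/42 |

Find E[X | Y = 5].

P(Y = 5) = 13/42.
Σ X·P over the event = 0·(1/42) + 2·(5/42) + 5·(3/42) + 6·(4/42) = 7/6.
E[X | Y = 5] = (7/6) / (13/42) = 49/13.

49/13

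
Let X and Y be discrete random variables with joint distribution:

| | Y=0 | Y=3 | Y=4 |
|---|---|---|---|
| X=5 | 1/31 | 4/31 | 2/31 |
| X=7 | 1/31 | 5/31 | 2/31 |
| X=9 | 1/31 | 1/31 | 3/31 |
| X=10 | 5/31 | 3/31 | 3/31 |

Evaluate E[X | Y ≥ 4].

P(Y ≥ 4) = 10/31.
Σ X·P over the event = 5·(2/31) + 7·(2/31) + 9·(3/31) + 10·(3/31) = 81/31.
E[X | Y ≥ 4] = (81/31) / (10/31) = 81/10.

81/10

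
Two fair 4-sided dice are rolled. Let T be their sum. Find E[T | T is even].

5

P(T is even) = 1/2.
Σ over the event: 2·1/16 + 4·3/16 + 6·3/16 + 8·1/16 = 5/2.
E[T | T is even] = (5/2) / (1/2) = 5.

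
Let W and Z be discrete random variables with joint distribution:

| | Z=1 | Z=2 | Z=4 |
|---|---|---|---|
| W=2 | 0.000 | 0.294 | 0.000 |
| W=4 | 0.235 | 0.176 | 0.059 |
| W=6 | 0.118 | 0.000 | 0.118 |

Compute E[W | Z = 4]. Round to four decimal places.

P(Z = 4) = 0.177.
Σ W·P over the event = 4·(0.059) + 6·(0.118) = 0.944.
E[W | Z = 4] = (0.944) / (0.177) = 5.3333.

5.3333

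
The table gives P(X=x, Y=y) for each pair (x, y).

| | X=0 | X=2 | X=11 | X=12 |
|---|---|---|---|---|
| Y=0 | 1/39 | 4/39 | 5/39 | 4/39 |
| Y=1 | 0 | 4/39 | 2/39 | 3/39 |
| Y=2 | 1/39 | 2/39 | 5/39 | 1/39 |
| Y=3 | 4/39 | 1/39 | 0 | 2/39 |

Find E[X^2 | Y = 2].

P(Y = 2) = 3/13.
Σ X^2·P over the event = 0·(1/39) + 4·(2/39) + 121·(5/39) + 144·(1/39) = 757/39.
E[X^2 | Y = 2] = (757/39) / (3/13) = 757/9.

757/9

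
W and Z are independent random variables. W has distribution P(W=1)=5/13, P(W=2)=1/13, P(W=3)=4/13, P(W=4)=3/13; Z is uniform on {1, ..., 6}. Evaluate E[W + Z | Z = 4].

83/13

P(Z = 4) = 1/6.
Summing (W+Z)·P(x,y) over outcomes with Z = 4 gives 83/78.
E[W + Z | Z = 4] = (83/78) / (1/6) = 83/13.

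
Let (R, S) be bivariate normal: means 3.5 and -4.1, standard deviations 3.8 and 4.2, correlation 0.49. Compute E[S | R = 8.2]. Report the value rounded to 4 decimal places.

-1.5546

The regression of S on R has slope ρ·σ_S/σ_R and passes through (μ_R, μ_S).
E[S | R=8.2] = -4.1 + (0.49)·(4.2/3.8)·(8.2 − (3.5)) = -4.1 + (0.54158)·(4.7) = -1.5546.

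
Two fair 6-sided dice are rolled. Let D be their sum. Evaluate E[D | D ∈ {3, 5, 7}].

P(D ∈ {3, 5, 7}) = 1/3.
Σ over the event: 3·1/18 + 5·1/9 + 7·1/6 = 17/9.
E[D | D ∈ {3, 5, 7}] = (17/9) / (1/3) = 17/3.

17/3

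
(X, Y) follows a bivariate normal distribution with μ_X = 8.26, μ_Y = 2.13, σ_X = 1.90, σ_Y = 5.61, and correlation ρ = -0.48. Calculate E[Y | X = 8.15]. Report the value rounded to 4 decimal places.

E[Y | X=x] = μ_Y + ρ(σ_Y/σ_X)(x − μ_X) for jointly normal variables.
E[Y | X=8.15] = 2.13 + (-0.48)·(5.61/1.90)·(8.15 − (8.26)) = 2.13 + (-1.4173)·(-0.11) = 2.2859.

2.2859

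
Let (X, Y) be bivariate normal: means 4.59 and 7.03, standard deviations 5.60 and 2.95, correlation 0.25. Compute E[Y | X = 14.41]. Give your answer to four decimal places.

8.3233

The regression of Y on X has slope ρ·σ_Y/σ_X and passes through (μ_X, μ_Y).
E[Y | X=14.41] = 7.03 + (0.25)·(2.95/5.60)·(14.41 − (4.59)) = 7.03 + (0.1317)·(9.82) = 8.3233.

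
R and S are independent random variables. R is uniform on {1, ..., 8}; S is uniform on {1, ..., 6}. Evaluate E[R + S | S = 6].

21/2

P(S = 6) = 1/6.
Summing (R+S)·P(x,y) over outcomes with S = 6 gives 7/4.
E[R + S | S = 6] = (7/4) / (1/6) = 21/2.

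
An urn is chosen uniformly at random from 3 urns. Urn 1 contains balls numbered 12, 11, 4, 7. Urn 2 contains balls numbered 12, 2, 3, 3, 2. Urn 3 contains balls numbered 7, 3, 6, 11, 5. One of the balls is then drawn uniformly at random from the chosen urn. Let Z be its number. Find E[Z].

E[Z | urn 1] = (12+11+4+7)/4 = 17/2.
E[Z | urn 2] = (12+2+3+3+2)/5 = 22/5.
E[Z | urn 3] = (7+3+6+11+5)/5 = 32/5.
By the law of total expectation,
E[Z] = (1/3)·(17/2) + (1/3)·(22/5) + (1/3)·(32/5) = 193/30.

193/30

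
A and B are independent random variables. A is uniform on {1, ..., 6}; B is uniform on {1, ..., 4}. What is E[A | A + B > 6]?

P(A + B > 6) = 5/12.
Summing A·P(x,y) over outcomes with A + B > 6 gives 25/12.
E[A | A + B > 6] = (25/12) / (5/12) = 5.

5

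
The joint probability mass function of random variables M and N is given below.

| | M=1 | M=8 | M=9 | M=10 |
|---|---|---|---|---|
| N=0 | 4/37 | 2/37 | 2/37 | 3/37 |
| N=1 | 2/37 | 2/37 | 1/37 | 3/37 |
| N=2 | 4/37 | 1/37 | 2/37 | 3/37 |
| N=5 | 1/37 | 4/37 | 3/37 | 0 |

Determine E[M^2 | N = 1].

511/8

P(N = 1) = 8/37.
Σ M^2·P over the event = 1·(2/37) + 64·(2/37) + 81·(1/37) + 100·(3/37) = 511/37.
E[M^2 | N = 1] = (511/37) / (8/37) = 511/8.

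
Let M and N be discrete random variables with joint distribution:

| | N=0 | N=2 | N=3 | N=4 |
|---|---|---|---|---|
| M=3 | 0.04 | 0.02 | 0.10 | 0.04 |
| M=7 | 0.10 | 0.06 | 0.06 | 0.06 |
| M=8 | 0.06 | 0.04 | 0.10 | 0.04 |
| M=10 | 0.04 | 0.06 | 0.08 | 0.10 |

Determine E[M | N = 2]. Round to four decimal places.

7.7778

P(N = 2) = 0.18.
Σ M·P over the event = 3·(0.02) + 7·(0.06) + 8·(0.04) + 10·(0.06) = 1.40.
E[M | N = 2] = (1.40) / (0.18) = 7.7778.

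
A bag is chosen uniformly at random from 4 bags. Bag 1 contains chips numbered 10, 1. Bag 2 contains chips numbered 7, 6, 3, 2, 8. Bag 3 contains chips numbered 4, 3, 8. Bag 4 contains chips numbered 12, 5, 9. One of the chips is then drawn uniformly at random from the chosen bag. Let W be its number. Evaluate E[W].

E[W | bag 1] = (10+1)/2 = 11/2.
E[W | bag 2] = (7+6+3+2+8)/5 = 26/5.
E[W | bag 3] = (4+3+8)/3 = 5.
E[W | bag 4] = (12+5+9)/3 = 26/3.
By the law of total expectation,
E[W] = (1/4)·(11/2) + (1/4)·(26/5) + (1/4)·(5) + (1/4)·(26/3) = 731/120.

731/120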